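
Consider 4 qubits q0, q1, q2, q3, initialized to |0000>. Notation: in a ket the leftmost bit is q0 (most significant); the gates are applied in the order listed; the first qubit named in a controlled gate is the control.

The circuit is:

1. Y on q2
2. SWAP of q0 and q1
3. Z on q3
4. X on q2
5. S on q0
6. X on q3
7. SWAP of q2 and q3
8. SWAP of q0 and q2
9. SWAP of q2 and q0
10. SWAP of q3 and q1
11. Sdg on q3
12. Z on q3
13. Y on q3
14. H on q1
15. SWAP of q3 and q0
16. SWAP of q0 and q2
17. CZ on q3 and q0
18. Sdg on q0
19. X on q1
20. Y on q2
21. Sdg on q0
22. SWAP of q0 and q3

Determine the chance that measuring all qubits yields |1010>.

Outcome |1010> occurs with probability 0.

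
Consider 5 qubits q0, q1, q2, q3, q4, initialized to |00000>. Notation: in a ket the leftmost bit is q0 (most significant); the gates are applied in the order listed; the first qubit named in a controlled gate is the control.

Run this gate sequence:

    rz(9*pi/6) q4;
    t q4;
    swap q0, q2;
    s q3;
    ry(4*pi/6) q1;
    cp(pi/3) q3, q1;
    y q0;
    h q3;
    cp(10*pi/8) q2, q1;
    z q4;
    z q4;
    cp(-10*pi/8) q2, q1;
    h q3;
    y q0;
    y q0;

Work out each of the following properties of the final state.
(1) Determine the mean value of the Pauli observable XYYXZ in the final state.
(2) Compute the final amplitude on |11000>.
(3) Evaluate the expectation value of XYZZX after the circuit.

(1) The observable XYYXZ averages to 0. Key observation: gates 7-14 undo each other exactly, leaving only the rest of the circuit to track.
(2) The final state's coefficient on |11000> equals -sqrt(3)*exp(3*I*pi/4)/2.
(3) The observable XYZZX averages to 0.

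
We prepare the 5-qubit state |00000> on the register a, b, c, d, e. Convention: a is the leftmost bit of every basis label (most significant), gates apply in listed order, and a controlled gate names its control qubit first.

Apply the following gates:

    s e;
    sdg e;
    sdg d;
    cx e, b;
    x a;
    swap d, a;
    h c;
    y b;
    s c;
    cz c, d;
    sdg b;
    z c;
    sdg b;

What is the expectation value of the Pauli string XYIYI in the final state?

In the final state, XYIYI has expectation 0. Key observation: gates 1-2 undo each other exactly, leaving only the rest of the circuit to track.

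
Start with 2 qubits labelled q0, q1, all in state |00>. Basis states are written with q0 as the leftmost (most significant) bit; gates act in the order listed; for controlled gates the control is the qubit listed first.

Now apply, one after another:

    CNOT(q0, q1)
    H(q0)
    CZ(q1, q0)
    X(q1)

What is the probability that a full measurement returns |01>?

Outcome |01> occurs with probability 1/2.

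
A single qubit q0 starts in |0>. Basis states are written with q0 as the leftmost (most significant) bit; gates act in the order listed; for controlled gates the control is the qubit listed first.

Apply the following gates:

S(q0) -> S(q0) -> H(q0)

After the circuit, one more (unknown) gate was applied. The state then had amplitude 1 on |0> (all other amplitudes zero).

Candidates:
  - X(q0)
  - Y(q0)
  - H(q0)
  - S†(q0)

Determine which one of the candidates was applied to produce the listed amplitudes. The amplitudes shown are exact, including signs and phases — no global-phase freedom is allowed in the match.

The unique candidate consistent with the amplitudes is H(q0).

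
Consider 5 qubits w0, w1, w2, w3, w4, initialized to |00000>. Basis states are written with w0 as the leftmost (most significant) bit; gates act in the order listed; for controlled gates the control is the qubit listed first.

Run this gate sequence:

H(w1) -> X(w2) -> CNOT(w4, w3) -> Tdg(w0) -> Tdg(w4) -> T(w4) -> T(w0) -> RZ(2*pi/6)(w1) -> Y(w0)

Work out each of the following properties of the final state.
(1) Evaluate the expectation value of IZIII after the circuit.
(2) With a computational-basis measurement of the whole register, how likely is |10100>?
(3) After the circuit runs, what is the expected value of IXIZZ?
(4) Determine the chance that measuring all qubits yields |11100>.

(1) In the final state, IZIII has expectation 0. Key observation: steps 4-7 multiply out to the identity, so the circuit reduces to the remaining gates.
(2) Outcome |10100> occurs with probability 1/2.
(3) The expectation value of IXIZZ is 1/2.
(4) Outcome |11100> occurs with probability 1/2.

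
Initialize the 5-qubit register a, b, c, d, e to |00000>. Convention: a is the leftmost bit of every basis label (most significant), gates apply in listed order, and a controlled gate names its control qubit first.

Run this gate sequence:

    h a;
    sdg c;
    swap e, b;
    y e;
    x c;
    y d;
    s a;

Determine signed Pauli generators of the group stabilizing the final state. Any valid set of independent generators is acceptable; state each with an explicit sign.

One valid set of independent stabilizer generators is +YIIII, +IZIII, -IIZII, -IIIZI, -IIIIZ (any independent generating set of the same group is equally correct).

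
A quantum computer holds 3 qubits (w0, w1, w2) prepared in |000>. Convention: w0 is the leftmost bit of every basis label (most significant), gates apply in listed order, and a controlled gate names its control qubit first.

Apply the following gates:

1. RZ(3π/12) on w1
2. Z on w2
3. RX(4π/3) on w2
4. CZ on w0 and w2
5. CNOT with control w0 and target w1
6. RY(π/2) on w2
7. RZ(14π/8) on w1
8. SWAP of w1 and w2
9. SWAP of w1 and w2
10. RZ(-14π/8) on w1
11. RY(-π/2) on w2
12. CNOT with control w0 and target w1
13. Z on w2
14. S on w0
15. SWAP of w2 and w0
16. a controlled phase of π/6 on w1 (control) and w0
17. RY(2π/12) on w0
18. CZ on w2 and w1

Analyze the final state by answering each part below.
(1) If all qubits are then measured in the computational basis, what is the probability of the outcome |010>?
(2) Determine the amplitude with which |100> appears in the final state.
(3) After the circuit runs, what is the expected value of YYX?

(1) A full measurement returns |010> with probability 0. Key observation: the block from step 5 through step 12 cancels to the identity and can be dropped.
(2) |100> carries amplitude (sqrt(6) + 3*sqrt(2) - sqrt(2)*I + sqrt(6)*I)*exp(3*I*pi/8)/8 in the final state.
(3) In the final state, YYX has expectation 0.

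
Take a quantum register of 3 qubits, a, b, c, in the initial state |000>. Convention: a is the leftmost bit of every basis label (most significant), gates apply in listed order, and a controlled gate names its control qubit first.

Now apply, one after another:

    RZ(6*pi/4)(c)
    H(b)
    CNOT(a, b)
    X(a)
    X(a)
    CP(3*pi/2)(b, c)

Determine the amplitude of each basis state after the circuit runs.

The resulting statevector has amplitude -sqrt(2)*exp(I*pi/4)/2 on |000>, -sqrt(2)*exp(I*pi/4)/2 on |010>, and 0 on every other basis state. Key observation: steps 4-5 multiply out to the identity, so the circuit reduces to the remaining gates.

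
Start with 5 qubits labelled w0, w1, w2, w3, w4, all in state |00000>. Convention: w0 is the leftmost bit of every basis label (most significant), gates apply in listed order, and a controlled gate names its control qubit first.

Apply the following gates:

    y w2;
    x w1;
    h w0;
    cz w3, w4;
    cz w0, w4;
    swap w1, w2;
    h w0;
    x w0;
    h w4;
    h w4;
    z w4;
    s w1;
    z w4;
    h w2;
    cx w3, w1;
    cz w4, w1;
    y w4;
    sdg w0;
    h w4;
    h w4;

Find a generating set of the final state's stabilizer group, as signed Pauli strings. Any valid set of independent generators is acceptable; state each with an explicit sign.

The stabilizer group can be generated by -IIXII, -ZIIII, -IZIII, +IIIZI, -IIIIZ, among other valid generating sets. Key observation: gates 9-10 undo each other exactly, leaving only the rest of the circuit to track.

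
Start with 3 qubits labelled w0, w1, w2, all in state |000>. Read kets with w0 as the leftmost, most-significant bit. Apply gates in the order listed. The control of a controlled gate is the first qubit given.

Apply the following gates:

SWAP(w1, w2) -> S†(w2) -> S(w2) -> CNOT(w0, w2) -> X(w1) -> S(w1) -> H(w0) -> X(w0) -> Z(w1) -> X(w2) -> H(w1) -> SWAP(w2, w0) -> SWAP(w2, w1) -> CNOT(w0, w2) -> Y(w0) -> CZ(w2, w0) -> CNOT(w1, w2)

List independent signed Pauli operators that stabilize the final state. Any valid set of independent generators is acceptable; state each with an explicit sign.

The final state is stabilized by the group generated by -IXI, -IIX, +ZII; other independent generating sets are equally valid.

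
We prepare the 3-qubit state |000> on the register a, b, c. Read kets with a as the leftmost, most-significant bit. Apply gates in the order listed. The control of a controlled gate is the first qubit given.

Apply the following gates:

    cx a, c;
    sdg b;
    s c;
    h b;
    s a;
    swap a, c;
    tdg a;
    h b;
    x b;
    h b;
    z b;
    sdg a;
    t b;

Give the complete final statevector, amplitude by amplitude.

The final amplitudes are sqrt(2)/2 on |000>, sqrt(2)*exp(I*pi/4)/2 on |010>, and 0 on every other basis state. Key observation: the block from step 8 through step 11 cancels to the identity and can be dropped.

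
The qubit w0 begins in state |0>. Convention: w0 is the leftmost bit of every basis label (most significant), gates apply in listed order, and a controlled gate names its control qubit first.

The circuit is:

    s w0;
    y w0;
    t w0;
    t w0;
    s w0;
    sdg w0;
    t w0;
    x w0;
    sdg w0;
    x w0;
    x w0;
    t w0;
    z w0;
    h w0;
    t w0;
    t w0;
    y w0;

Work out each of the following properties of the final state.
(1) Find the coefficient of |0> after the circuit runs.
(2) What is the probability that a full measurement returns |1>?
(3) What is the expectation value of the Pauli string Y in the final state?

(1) The final state's coefficient on |0> equals -sqrt(2)*exp(I*pi/4)/2.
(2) Outcome |1> occurs with probability 1/2.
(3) In the final state, Y has expectation 1.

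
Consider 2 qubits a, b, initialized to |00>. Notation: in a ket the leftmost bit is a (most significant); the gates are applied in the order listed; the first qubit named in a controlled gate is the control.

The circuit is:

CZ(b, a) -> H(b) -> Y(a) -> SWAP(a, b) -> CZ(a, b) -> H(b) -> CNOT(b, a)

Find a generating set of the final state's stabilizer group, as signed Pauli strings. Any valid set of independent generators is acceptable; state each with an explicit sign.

One valid set of independent stabilizer generators is -XI, +IX (any independent generating set of the same group is equally correct).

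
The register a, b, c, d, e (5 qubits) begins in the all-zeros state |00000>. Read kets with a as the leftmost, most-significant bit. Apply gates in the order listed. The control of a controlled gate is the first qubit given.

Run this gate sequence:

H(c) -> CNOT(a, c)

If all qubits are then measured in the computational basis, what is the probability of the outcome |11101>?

A full measurement returns |11101> with probability 0.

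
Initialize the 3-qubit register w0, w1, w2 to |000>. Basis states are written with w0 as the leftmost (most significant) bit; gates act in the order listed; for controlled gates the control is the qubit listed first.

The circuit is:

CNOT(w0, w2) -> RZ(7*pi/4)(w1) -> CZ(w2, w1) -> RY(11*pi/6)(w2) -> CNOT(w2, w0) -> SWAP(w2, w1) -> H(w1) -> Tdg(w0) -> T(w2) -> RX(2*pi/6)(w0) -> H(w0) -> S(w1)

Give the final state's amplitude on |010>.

The final state's coefficient on |010> equals (sqrt(2) + sqrt(6) + (-sqrt(6) + 3*sqrt(2) - sqrt(6)*I + sqrt(2)*I)*exp(I*pi/4) + sqrt(6)*I + 3*sqrt(2)*I)*exp(I*pi/8)/16.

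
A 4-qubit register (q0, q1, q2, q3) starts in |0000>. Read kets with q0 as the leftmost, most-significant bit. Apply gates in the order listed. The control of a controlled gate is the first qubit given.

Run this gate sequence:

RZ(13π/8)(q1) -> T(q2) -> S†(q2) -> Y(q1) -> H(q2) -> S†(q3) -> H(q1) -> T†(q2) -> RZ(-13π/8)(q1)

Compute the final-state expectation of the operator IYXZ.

The observable IYXZ averages to (-1 + I - (-1 + I)*exp(3*I*pi/4))*exp(3*I*pi/8)/4.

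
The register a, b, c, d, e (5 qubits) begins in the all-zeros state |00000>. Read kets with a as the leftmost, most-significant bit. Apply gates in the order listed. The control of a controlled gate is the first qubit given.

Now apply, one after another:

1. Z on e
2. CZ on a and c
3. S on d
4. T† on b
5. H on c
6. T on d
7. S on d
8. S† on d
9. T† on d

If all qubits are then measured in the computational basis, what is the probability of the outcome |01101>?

Outcome |01101> occurs with probability 0. Key observation: gates 6-9 undo each other exactly, leaving only the rest of the circuit to track.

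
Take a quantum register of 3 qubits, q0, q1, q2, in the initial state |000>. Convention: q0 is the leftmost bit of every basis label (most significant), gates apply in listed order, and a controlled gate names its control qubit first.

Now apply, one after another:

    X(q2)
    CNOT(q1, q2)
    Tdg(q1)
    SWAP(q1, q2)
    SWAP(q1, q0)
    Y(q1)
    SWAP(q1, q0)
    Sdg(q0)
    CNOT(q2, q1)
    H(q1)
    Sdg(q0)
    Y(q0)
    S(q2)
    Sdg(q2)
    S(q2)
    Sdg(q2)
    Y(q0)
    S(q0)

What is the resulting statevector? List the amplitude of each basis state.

The final amplitudes are sqrt(2)/2 on |100>, -sqrt(2)/2 on |110>, and 0 on every other basis state. Key observation: gates 11-18 undo each other exactly, leaving only the rest of the circuit to track.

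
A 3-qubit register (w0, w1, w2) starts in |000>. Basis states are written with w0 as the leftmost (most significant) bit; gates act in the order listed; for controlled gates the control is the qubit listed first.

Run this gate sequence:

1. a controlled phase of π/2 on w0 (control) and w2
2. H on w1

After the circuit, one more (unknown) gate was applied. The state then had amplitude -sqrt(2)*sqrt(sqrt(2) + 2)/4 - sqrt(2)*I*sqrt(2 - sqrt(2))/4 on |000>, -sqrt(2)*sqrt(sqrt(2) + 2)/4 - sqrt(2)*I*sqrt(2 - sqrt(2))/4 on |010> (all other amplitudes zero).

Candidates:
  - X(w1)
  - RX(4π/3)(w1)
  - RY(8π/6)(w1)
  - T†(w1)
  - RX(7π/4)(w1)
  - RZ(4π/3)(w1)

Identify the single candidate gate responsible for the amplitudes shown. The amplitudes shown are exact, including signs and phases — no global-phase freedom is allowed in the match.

The unique candidate consistent with the amplitudes is RX(7π/4)(w1).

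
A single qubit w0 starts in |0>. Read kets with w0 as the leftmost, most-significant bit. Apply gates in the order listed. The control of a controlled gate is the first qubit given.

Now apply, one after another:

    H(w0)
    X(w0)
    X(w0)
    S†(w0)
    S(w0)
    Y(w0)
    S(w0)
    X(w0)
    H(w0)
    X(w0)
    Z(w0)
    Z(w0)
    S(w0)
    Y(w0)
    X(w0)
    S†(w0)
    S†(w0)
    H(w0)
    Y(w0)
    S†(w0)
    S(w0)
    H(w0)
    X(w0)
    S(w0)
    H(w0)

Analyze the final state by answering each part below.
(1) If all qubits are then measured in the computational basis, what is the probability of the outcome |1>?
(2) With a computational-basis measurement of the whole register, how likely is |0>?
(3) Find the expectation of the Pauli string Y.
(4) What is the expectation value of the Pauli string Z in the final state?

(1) The probability of measuring |1> is 1/2.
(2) The probability of measuring |0> is 1/2.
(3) The observable Y averages to -1.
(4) In the final state, Z has expectation 0.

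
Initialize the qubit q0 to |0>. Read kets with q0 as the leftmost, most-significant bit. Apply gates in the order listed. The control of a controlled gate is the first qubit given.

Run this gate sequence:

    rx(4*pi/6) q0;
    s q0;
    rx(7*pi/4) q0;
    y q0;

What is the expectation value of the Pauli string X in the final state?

The expectation value of X is -sqrt(3)/2.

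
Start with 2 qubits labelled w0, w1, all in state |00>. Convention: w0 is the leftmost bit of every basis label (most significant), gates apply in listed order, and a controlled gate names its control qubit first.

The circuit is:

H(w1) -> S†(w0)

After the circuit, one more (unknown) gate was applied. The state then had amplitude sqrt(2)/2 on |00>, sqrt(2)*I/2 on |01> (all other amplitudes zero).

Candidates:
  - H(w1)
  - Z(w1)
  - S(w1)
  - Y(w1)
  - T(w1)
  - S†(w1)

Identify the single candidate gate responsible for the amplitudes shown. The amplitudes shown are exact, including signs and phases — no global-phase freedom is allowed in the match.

It was S(w1) that produced the state shown.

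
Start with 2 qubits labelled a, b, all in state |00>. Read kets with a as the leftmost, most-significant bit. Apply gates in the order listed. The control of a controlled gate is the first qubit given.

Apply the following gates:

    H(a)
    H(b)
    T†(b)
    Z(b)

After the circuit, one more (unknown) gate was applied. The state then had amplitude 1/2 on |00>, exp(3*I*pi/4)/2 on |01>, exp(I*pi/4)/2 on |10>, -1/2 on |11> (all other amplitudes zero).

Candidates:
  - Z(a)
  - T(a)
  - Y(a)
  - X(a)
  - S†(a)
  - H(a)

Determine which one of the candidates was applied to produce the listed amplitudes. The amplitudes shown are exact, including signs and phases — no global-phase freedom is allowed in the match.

The applied gate was T(a).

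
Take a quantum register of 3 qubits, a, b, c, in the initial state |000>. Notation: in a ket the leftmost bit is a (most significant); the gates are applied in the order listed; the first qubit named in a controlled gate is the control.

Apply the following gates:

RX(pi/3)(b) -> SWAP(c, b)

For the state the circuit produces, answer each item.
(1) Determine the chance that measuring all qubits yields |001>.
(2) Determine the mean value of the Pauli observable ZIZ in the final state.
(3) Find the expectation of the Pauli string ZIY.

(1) The probability of measuring |001> is 1/4.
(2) The expectation value of ZIZ is 1/2.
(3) The expectation value of ZIY is -sqrt(3)/2.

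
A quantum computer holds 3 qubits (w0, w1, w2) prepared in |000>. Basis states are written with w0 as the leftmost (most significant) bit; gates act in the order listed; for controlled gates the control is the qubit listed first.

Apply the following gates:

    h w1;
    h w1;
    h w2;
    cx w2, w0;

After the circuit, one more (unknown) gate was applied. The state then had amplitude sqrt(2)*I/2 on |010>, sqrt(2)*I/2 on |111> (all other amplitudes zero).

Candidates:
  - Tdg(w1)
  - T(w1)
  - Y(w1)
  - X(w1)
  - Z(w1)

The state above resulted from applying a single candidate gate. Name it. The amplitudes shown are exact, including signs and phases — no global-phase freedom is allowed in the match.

It was Y(w1) that produced the state shown. Key observation: the block from step 1 through step 2 cancels to the identity and can be dropped.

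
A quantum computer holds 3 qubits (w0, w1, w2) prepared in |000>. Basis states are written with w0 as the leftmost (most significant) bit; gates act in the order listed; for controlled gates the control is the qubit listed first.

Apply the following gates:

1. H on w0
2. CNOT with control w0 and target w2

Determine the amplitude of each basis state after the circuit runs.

The final amplitudes are sqrt(2)/2 on |000>, sqrt(2)/2 on |101>, and 0 on every other basis state.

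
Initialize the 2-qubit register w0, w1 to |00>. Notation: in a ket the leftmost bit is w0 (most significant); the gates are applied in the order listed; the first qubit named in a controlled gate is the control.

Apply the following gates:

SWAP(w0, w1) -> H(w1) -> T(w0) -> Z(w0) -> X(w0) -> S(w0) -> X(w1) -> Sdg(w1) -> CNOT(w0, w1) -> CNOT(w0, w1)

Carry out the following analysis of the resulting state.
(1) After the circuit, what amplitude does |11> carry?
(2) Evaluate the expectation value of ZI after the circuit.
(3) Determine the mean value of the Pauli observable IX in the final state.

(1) |11> carries amplitude sqrt(2)/2 in the final state.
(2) In the final state, ZI has expectation -1.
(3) In the final state, IX has expectation 0.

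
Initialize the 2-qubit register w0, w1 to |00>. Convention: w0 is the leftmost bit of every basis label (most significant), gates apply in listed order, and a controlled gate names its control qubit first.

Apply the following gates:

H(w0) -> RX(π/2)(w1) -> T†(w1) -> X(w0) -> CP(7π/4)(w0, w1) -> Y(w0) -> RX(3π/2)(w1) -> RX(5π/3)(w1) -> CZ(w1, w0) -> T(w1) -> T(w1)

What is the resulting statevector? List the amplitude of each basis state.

After the circuit, the state carries amplitude -(1 - I)*(sqrt(2) + sqrt(6)*I)/8 on |00>, (1 - I)*(-sqrt(6) + sqrt(2)*I)/8 on |01>, -sqrt(2)*I/8 + sqrt(2)*exp(I*pi/4)/8 + sqrt(6)*exp(I*pi/4)/8 + sqrt(6)*I/8 on |10>, -sqrt(6)*exp(I*pi/4)/8 + sqrt(2)*exp(I*pi/4)/8 + sqrt(2)*I/8 + sqrt(6)*I/8 on |11>.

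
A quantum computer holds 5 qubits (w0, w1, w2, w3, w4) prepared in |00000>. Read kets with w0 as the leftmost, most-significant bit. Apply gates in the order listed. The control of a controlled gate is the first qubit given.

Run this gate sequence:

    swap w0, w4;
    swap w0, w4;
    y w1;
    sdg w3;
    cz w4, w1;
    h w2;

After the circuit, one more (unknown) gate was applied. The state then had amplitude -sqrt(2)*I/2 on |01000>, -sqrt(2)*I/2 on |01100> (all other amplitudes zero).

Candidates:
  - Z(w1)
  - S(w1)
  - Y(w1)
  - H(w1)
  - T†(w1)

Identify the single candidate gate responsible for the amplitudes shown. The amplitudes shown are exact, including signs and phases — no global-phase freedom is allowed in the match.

The unique candidate consistent with the amplitudes is Z(w1). Key observation: the block from step 1 through step 2 cancels to the identity and can be dropped.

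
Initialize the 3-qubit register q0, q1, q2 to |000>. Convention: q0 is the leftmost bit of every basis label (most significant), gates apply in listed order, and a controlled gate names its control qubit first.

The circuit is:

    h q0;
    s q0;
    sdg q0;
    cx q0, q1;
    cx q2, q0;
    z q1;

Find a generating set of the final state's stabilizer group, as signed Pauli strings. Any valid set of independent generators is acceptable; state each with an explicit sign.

One valid set of independent stabilizer generators is -XXI, +ZZI, +IIZ (any independent generating set of the same group is equally correct).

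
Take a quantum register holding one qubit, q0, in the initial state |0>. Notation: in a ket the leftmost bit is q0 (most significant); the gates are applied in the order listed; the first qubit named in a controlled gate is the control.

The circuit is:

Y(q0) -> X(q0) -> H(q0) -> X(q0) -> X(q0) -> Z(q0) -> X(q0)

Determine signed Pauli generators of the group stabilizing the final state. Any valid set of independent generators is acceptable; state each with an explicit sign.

The final state is stabilized by the group generated by -X; other independent generating sets are equally valid.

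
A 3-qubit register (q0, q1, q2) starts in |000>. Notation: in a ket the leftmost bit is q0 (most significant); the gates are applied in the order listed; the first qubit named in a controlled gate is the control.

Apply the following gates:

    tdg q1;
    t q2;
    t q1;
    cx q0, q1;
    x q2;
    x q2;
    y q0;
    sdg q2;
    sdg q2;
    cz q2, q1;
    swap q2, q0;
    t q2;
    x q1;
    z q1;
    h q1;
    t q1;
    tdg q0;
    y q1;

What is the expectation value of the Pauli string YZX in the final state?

The observable YZX averages to 0.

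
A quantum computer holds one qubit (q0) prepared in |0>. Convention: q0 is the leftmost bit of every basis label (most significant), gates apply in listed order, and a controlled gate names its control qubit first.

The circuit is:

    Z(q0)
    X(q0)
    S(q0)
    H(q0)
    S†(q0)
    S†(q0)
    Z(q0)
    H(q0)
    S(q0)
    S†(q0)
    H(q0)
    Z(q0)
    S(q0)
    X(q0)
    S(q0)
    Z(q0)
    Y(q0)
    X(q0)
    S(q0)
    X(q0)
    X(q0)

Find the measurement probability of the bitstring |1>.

Outcome |1> occurs with probability 1/2. Key observation: steps 6-13 multiply out to the identity, so the circuit reduces to the remaining gates.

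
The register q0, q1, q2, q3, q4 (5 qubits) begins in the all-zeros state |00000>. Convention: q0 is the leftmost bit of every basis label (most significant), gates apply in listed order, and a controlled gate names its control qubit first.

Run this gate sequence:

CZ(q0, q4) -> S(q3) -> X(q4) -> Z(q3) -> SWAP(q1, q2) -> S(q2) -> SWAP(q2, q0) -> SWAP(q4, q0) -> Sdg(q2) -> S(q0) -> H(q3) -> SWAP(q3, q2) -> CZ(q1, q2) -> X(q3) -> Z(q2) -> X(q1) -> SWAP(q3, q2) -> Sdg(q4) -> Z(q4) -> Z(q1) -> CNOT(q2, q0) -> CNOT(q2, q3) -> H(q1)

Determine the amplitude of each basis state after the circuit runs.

After the circuit, the state carries amplitude I/2 on |00100>, -I/2 on |00110>, -I/2 on |01100>, I/2 on |01110>, and 0 on every other basis state.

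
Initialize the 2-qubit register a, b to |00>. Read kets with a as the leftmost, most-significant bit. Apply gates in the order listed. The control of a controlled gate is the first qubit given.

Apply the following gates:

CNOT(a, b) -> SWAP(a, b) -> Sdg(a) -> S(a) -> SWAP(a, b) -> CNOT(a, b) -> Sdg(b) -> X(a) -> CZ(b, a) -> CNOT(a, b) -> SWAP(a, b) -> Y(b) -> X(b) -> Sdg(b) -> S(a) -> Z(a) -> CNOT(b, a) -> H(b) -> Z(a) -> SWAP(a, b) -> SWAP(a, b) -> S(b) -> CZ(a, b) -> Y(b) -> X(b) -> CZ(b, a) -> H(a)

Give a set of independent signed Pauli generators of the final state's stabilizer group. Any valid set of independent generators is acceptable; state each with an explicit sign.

One valid set of independent stabilizer generators is +XI, +IY (any independent generating set of the same group is equally correct). Key observation: gates 1-6 undo each other exactly, leaving only the rest of the circuit to track.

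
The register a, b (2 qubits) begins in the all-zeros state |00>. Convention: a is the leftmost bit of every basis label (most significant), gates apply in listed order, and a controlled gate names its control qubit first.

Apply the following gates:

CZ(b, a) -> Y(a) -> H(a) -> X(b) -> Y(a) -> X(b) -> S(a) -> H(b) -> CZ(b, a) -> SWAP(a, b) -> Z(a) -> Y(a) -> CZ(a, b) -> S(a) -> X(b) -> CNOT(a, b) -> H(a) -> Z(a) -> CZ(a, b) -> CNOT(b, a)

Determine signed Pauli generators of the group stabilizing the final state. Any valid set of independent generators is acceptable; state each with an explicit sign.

The stabilizer group can be generated by -IY, -ZI, among other valid generating sets.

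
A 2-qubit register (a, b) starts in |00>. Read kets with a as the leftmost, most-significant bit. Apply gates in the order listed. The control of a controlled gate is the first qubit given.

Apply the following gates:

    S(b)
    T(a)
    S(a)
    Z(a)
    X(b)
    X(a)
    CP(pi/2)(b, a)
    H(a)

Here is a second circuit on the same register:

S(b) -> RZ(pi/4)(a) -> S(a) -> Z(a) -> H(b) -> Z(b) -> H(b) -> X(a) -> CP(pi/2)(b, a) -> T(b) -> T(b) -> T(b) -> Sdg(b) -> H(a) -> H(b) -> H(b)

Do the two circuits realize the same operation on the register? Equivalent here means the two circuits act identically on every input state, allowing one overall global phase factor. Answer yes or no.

No: there is an input state on which the two circuits produce genuinely different outputs (not merely differing by a phase).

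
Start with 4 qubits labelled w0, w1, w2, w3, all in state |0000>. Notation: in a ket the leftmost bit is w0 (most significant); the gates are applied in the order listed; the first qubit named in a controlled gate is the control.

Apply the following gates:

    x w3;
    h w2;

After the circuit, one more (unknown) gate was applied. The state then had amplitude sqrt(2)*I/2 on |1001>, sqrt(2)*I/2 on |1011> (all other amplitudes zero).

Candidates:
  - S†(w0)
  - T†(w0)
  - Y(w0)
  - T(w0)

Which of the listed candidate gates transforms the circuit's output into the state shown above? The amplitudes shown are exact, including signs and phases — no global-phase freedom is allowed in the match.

The applied gate was Y(w0).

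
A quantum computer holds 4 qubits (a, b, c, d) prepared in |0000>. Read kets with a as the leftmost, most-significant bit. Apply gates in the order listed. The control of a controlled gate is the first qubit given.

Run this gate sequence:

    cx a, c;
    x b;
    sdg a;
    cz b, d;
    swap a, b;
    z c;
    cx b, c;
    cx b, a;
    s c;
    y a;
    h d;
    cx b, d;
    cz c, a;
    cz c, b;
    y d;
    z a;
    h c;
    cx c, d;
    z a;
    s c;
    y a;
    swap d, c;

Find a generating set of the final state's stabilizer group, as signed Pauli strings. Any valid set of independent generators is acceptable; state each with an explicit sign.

The stabilizer group can be generated by -IIXI, -IIIY, -ZIII, +IZII, among other valid generating sets.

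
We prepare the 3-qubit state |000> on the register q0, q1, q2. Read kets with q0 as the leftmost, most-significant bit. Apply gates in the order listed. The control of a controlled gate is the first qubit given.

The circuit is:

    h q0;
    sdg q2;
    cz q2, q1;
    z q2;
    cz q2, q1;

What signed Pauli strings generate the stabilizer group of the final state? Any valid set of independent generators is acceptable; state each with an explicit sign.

One valid set of independent stabilizer generators is +XII, +IZI, +IIZ (any independent generating set of the same group is equally correct).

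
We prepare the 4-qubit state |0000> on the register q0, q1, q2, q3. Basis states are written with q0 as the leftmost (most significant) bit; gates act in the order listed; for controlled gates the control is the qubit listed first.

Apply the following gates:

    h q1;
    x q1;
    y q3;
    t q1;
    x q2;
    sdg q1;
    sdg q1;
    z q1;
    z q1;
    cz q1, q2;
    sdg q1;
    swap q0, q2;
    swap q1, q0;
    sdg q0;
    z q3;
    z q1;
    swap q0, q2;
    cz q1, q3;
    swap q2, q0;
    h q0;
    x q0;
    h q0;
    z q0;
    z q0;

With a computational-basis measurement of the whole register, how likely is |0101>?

The probability of measuring |0101> is 1/2. Key observation: the block from step 20 through step 23 cancels to the identity and can be dropped.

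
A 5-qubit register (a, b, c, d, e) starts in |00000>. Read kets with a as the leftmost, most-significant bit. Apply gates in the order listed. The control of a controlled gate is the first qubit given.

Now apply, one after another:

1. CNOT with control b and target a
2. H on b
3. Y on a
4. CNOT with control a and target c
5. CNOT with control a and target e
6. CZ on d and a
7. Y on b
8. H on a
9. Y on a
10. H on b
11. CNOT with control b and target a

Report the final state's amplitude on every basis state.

The final amplitudes are sqrt(2)*I/2 on |01101>, sqrt(2)*I/2 on |11101>, and 0 on every other basis state.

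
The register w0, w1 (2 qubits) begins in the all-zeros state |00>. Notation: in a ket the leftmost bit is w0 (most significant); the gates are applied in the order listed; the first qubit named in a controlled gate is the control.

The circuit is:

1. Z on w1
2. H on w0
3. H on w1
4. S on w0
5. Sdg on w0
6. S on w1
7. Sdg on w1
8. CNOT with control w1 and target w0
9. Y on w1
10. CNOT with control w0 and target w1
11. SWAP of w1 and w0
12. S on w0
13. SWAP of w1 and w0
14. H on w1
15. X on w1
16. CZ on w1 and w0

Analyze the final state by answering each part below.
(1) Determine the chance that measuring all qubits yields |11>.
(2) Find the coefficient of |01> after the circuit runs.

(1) The probability of measuring |11> is 1/4.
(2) The final state's coefficient on |01> equals sqrt(2)*(-1 - I)/4.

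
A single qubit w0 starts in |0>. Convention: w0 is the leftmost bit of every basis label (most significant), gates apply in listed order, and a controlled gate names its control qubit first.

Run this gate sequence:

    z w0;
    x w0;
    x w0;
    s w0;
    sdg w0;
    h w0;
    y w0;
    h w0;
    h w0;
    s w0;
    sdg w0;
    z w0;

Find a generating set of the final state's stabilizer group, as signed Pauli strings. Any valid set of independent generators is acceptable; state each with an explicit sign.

One valid set of independent stabilizer generators is +X (any independent generating set of the same group is equally correct).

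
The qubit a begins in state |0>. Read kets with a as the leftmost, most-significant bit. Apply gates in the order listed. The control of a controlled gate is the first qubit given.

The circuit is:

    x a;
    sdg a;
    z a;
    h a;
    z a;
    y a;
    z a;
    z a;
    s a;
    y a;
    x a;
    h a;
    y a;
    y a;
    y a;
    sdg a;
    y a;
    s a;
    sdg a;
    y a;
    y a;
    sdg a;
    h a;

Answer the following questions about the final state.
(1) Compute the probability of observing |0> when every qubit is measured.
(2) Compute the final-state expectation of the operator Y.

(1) Outcome |0> occurs with probability 1/2.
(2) In the final state, Y has expectation 1.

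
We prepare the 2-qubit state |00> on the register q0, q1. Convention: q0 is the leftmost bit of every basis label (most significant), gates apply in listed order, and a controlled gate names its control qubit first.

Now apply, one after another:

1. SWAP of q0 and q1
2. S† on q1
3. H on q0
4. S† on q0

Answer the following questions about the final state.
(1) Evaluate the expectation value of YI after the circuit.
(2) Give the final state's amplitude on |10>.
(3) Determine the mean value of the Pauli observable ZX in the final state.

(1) In the final state, YI has expectation -1.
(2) The final state's coefficient on |10> equals -sqrt(2)*I/2.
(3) In the final state, ZX has expectation 0.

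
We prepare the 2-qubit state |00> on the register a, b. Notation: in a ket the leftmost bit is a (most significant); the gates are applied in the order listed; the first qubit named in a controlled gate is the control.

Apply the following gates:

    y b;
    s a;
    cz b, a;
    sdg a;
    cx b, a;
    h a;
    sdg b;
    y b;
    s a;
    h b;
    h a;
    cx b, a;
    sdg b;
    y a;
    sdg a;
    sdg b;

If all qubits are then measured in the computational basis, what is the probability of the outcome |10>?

Outcome |10> occurs with probability 1/4.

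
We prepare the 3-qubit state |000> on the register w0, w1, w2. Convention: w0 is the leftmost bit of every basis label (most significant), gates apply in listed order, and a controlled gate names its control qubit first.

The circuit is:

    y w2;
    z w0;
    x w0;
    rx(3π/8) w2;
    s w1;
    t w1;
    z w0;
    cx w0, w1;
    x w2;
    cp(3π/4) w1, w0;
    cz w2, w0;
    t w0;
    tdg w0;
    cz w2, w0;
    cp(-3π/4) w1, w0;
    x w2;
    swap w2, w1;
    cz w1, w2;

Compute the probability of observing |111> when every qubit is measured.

A full measurement returns |111> with probability cos(3*pi/16)**2. Key observation: gates 9-16 undo each other exactly, leaving only the rest of the circuit to track.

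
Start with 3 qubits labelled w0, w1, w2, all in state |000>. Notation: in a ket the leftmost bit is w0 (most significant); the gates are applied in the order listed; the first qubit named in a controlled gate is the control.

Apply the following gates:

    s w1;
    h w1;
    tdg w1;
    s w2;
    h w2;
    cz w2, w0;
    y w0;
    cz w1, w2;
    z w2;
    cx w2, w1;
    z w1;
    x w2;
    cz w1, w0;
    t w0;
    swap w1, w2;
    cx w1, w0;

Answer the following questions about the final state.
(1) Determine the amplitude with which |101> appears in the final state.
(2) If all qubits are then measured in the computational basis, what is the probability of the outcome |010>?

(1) |101> carries amplitude -exp(3*I*pi/4)/2 in the final state.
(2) A full measurement returns |010> with probability 1/4.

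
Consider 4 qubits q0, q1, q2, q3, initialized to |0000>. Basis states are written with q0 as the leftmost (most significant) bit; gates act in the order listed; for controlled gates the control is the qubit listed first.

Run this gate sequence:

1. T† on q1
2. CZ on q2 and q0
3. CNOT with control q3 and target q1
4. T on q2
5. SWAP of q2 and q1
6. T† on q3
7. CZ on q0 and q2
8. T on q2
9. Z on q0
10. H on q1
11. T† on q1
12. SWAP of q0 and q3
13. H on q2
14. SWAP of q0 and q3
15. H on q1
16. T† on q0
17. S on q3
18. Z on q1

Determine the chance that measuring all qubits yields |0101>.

Outcome |0101> occurs with probability 0.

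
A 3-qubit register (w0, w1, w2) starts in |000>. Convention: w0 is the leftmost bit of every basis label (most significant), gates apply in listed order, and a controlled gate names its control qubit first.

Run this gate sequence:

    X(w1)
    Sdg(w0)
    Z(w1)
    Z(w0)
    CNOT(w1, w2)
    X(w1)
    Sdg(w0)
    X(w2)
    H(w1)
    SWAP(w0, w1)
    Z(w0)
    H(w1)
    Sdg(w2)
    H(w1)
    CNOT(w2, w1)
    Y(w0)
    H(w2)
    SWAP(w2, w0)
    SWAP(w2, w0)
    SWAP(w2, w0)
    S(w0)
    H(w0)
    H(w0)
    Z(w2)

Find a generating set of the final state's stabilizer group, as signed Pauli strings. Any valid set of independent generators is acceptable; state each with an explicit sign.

The final state is stabilized by the group generated by +YII, -IIX, +IZI; other independent generating sets are equally valid. Key observation: the block from step 22 through step 23 cancels to the identity and can be dropped.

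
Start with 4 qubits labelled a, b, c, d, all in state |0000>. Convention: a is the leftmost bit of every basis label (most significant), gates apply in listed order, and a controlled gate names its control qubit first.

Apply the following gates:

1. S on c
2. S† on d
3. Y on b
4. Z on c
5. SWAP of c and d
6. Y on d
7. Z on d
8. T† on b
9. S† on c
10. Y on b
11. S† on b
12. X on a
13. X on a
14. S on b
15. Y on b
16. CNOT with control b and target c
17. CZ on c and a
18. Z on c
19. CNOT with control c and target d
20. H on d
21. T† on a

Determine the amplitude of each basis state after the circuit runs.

After the circuit, the state carries amplitude sqrt(2)*exp(3*I*pi/4)/2 on |0110>, sqrt(2)*exp(3*I*pi/4)/2 on |0111>, and 0 on every other basis state. Key observation: the block from step 10 through step 15 cancels to the identity and can be dropped.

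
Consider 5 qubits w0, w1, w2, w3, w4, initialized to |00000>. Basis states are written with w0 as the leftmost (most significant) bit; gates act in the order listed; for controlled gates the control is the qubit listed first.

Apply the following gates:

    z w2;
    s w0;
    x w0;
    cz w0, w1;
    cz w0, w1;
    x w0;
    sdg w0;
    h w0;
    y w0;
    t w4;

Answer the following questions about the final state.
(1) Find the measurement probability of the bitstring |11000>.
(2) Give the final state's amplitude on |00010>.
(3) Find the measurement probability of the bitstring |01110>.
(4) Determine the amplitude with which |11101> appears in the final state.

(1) The probability of measuring |11000> is 0.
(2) |00010> carries amplitude 0 in the final state.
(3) Outcome |01110> occurs with probability 0.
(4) The amplitude on |11101> is 0.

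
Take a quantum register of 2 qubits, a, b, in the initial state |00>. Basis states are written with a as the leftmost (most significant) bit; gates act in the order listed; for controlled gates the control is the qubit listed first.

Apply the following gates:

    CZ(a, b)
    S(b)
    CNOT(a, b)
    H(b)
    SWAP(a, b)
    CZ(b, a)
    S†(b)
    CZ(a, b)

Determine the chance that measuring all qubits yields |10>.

Outcome |10> occurs with probability 1/2.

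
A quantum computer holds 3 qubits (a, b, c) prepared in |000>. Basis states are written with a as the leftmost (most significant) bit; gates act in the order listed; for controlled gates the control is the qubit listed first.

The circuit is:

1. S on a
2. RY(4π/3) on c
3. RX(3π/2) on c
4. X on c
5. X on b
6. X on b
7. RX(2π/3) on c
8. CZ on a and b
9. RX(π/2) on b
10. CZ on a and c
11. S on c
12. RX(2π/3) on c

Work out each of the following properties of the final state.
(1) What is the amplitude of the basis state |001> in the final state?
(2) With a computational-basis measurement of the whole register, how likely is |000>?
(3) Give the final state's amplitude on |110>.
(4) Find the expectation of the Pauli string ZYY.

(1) The amplitude on |001> is -3/8 + I/4 + sqrt(3)*(1 + 2*I)/8. Key observation: steps 5-6 multiply out to the identity, so the circuit reduces to the remaining gates.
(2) A full measurement returns |000> with probability 1/16 - sqrt(3)/32.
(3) |110> carries amplitude 0 in the final state.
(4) In the final state, ZYY has expectation 3/8 - sqrt(3)/4.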